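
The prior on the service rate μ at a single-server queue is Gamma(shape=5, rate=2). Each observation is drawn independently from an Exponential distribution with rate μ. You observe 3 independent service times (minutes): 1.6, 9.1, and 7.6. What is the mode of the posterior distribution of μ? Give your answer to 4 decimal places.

μ̂_MAP = 0.3448

The Exponential(rate=μ) likelihood is ∝ μ^n e^(−μΣtᵢ). Here n = 3 and Σtᵢ = 1.6 + 9.1 + 7.6 = 18.3.
Posterior ∝ μ^4e^(−2μ) · μ^3e^(−18.3μ) = μ^7e^(−20.3μ), i.e. Gamma(8, 20.3).
Mode = (a−1)/b = 7/20.3 ≈ 0.3448.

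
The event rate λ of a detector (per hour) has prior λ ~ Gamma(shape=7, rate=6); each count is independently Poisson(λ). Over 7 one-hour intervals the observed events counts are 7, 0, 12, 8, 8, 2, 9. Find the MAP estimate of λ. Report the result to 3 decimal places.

λ̂_MAP = 4.000

Σxᵢ = 7+0+12+8+8+2+9 = 46, with n = 7.
Posterior ∝ λ^6e^(−6λ) · λ^46e^(−7λ) = λ^52e^(−13λ), i.e. Gamma(shape=53, rate=13).
The mode of a Gamma(a, b) with a ≥ 1 (shape–rate) is (a−1)/b = 52/13 ≈ 4.000.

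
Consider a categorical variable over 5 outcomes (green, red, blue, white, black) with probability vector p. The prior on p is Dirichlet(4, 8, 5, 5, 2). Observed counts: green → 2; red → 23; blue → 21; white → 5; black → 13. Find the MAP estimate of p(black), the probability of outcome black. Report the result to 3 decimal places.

The posterior is Dirichlet(αᵢ + nᵢ) = Dirichlet(6, 31, 26, 10, 15).
For a Dirichlet(a₁,…,a_K) with all aᵢ > 1, the mode has j-th component (aⱼ − 1)/(Σaᵢ − K).
Here Σaᵢ = 88 and K = 5, so p(black) = (15 − 1)/(88 − 5) = 14/83 ≈ 0.169.

MAP estimate of p(black) = 0.169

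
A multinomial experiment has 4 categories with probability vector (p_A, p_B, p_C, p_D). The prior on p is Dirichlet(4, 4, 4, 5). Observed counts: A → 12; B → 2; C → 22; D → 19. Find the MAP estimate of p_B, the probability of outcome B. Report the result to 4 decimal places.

MAP estimate of p_B = 0.0735

The posterior is Dirichlet(αᵢ + nᵢ) = Dirichlet(16, 6, 26, 24).
For a Dirichlet(a₁,…,a_K) with all aᵢ > 1, the mode has j-th component (aⱼ − 1)/(Σaᵢ − K).
Here Σaᵢ = 72 and K = 4, so p_B = (6 − 1)/(72 − 4) = 5/68 ≈ 0.0735.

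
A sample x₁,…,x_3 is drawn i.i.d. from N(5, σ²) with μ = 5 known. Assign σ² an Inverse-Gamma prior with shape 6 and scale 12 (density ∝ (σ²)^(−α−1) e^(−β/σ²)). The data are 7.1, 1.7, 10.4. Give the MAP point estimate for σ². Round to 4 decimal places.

σ̂²_MAP = 4.0271

Sum of squared deviations about the known mean: SS = (7.1−5)² + (1.7−5)² + (10.4−5)² = 44.46.
The Normal likelihood contributes (σ²)^(−n/2) exp(−SS/(2σ²)), so the posterior is Inverse-Gamma(α + n/2, β + SS/2) = Inverse-Gamma(7.5, 34.23).
The mode of Inverse-Gamma(a, b) is b/(a+1) = 34.23/8.5 ≈ 4.0271.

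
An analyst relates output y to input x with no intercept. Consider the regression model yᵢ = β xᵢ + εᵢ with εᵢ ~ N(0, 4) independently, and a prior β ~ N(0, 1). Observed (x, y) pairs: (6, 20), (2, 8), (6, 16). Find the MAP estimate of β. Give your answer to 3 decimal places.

log p(β | y) = −Σ(yᵢ − βxᵢ)²/(2·4) − β²/(2·1) + const.
Setting the derivative to zero: Σxᵢ(yᵢ − βxᵢ)/4 − β/1 = 0, so β = Σxᵢyᵢ / (Σxᵢ² + σ²/τ²).
Σxᵢyᵢ = 6·20 + 2·8 + 6·16 = 232; Σxᵢ² = 76; σ²/τ² = 4.
β̂_MAP = 232 / (76 + 4) = 232/80 ≈ 2.900.

β̂_MAP = 2.900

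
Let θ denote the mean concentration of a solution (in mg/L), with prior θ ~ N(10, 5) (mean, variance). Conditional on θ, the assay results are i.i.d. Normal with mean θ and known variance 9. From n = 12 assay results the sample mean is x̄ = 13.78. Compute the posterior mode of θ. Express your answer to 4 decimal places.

θ̂_MAP = 13.2870

n = 12, x̄ = 13.78.
For a Normal prior and Normal likelihood with known variance, the posterior is Normal; its mode equals its mean, the precision-weighted average.
Prior precision 1/σ₀² = 1/5 = 0.2; data precision n/σ² = 12/9 = 4/3.
θ̂ = (0.2·10 + (4/3)·13.78) / (0.2 + 4/3) = (1528/75)/(23/15) = 1528/115 ≈ 13.2870.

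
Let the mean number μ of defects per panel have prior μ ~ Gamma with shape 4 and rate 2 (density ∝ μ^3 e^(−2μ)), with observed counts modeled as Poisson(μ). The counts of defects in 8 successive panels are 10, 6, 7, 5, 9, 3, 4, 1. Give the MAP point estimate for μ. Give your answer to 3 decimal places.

μ̂_MAP = 4.800

Σxᵢ = 10+6+7+5+9+3+4+1 = 45, with n = 8.
Posterior ∝ μ^3e^(−2μ) · μ^45e^(−8μ) = μ^48e^(−10μ), i.e. Gamma(shape=49, rate=10).
The mode of a Gamma(a, b) with a ≥ 1 (shape–rate) is (a−1)/b = 48/10 ≈ 4.800.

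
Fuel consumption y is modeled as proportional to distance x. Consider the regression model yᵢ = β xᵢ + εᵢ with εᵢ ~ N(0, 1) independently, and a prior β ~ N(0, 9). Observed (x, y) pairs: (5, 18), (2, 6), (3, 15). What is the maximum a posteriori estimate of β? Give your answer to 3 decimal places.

log p(β | y) = −Σ(yᵢ − βxᵢ)²/(2·1) − β²/(2·9) + const.
Setting the derivative to zero: Σxᵢ(yᵢ − βxᵢ)/1 − β/9 = 0, so β = Σxᵢyᵢ / (Σxᵢ² + σ²/τ²).
Σxᵢyᵢ = 5·18 + 2·6 + 3·15 = 147; Σxᵢ² = 38; σ²/τ² = 1/9.
β̂_MAP = 147 / (38 + 1/9) = 147/(343/9) = 27/7 ≈ 3.857.

β̂_MAP = 3.857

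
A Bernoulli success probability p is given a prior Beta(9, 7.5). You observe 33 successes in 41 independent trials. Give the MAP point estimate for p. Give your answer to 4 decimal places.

Prior: Beta(9, 7.5).
Data: 33 successes in 41 trials. The binomial likelihood contributes p^33(1−p)^8, so the posterior is Beta(9+33, 7.5+8) = Beta(42, 15.5).
For Beta(a, b) with a, b > 1 the mode is (a−1)/(a+b−2) = 41/55.5 ≈ 0.7387.

p̂_MAP = 0.7387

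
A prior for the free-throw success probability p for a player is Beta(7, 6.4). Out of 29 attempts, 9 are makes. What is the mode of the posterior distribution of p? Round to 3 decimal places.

Prior: Beta(7, 6.4).
Data: 9 successes in 29 trials. The binomial likelihood contributes p^9(1−p)^20, so the posterior is Beta(7+9, 6.4+20) = Beta(16, 26.4).
For Beta(a, b) with a, b > 1 the mode is (a−1)/(a+b−2) = 15/40.4 ≈ 0.371.

p̂_MAP = 0.371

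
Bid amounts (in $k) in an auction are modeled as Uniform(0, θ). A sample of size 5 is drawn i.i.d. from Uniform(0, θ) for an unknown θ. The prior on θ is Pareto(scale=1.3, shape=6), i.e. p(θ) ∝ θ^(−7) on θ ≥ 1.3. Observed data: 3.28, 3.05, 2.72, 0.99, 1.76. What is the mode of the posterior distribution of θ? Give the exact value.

The Uniform(0, θ) likelihood is θ^(−n) for θ ≥ max(xᵢ), zero otherwise. Here max(xᵢ) = 3.28.
Posterior ∝ θ^(−7) · θ^(−5) = θ^(−12) on θ ≥ max(1.3, 3.28) = 3.28.
This density is strictly decreasing in θ, so the posterior mode lies at the lower boundary of the support.

θ̂_MAP = 3.28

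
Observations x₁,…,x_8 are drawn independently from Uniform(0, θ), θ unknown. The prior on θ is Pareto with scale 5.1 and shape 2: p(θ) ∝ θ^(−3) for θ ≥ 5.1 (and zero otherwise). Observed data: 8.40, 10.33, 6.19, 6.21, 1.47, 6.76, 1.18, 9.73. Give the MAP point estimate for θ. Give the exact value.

The Uniform(0, θ) likelihood is θ^(−n) for θ ≥ max(xᵢ), zero otherwise. Here max(xᵢ) = 10.33.
Posterior ∝ θ^(−3) · θ^(−8) = θ^(−11) on θ ≥ max(5.1, 10.33) = 10.33.
This density is strictly decreasing in θ, so the posterior mode lies at the lower boundary of the support.

θ̂_MAP = 10.33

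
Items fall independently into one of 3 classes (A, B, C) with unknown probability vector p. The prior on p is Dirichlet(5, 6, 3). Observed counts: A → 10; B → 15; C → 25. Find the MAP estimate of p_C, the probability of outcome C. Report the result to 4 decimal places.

MAP estimate of p_C = 0.4426

The posterior is Dirichlet(αᵢ + nᵢ) = Dirichlet(15, 21, 28).
For a Dirichlet(a₁,…,a_K) with all aᵢ > 1, the mode has j-th component (aⱼ − 1)/(Σaᵢ − K).
Here Σaᵢ = 64 and K = 3, so p_C = (28 − 1)/(64 − 3) = 27/61 ≈ 0.4426.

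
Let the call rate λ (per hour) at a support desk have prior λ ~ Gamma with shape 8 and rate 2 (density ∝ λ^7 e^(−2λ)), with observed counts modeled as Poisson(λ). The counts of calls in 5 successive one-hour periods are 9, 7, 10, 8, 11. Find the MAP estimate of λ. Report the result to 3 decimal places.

λ̂_MAP = 7.429

Σxᵢ = 9+7+10+8+11 = 45, with n = 5.
Posterior ∝ λ^7e^(−2λ) · λ^45e^(−5λ) = λ^52e^(−7λ), i.e. Gamma(shape=53, rate=7).
The mode of a Gamma(a, b) with a ≥ 1 (shape–rate) is (a−1)/b = 52/7 ≈ 7.429.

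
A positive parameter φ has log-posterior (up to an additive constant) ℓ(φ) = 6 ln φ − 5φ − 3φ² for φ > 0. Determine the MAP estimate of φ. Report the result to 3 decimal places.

ℓ'(φ) = 6/φ − 5 − 6φ. Setting this to zero and multiplying by φ: 6φ² + 5φ − 6 = 0.
φ = (−5 + √(5² + 4·6·6)) / (2·6) = (−5 + √169) / 12 = (−5 + 13)/12 = 2/3.
ℓ''(φ) = −6/φ² − 6 < 0, confirming a maximum.

φ̂_MAP = 0.667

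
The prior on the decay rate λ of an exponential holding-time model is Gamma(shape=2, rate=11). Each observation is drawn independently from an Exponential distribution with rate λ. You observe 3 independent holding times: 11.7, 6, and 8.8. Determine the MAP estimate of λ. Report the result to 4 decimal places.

λ̂_MAP = 0.1067

The Exponential(rate=λ) likelihood is ∝ λ^n e^(−λΣtᵢ). Here n = 3 and Σtᵢ = 11.7 + 6 + 8.8 = 26.5.
Posterior ∝ λe^(−11λ) · λ^3e^(−26.5λ) = λ^4e^(−37.5λ), i.e. Gamma(5, 37.5).
Mode = (a−1)/b = 4/37.5 ≈ 0.1067.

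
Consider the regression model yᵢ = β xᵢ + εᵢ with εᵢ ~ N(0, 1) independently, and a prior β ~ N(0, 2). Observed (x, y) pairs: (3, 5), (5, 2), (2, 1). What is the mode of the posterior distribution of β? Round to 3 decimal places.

log p(β | y) = −Σ(yᵢ − βxᵢ)²/(2·1) − β²/(2·2) + const.
Setting the derivative to zero: Σxᵢ(yᵢ − βxᵢ)/1 − β/2 = 0, so β = Σxᵢyᵢ / (Σxᵢ² + σ²/τ²).
Σxᵢyᵢ = 3·5 + 5·2 + 2·1 = 27; Σxᵢ² = 38; σ²/τ² = 0.5.
β̂_MAP = 27 / (38 + 0.5) = 27/38.5 ≈ 0.701.

β̂_MAP = 0.701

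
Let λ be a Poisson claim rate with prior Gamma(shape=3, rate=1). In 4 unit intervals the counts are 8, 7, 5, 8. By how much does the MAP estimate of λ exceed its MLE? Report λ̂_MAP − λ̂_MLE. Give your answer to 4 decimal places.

MAP − MLE = -1.0000

Σxᵢ = 28. Posterior is Gamma(31, 5); MAP = (31−1)/5 = 30/5 ≈ 6.00000.
MLE = x̄ = 28/4 ≈ 7.00000.
Difference = 30/5 − 28/4 = -1 ≈ -1.0000.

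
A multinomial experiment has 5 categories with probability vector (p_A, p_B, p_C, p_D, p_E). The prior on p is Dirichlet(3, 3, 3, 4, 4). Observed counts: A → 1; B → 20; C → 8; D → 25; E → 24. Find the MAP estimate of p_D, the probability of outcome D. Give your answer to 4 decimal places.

The posterior is Dirichlet(αᵢ + nᵢ) = Dirichlet(4, 23, 11, 29, 28).
For a Dirichlet(a₁,…,a_K) with all aᵢ > 1, the mode has j-th component (aⱼ − 1)/(Σaᵢ − K).
Here Σaᵢ = 95 and K = 5, so p_D = (29 − 1)/(95 − 5) = 28/90 ≈ 0.3111.

MAP estimate of p_D = 0.3111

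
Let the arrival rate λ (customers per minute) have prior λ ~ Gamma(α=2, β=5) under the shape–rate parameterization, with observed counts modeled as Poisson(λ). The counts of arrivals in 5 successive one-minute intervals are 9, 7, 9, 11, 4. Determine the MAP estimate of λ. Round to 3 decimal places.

Σxᵢ = 9+7+9+11+4 = 40, with n = 5.
Posterior ∝ λe^(−5λ) · λ^40e^(−5λ) = λ^41e^(−10λ), i.e. Gamma(shape=42, rate=10).
The mode of a Gamma(a, b) with a ≥ 1 (shape–rate) is (a−1)/b = 41/10 ≈ 4.100.

λ̂_MAP = 4.100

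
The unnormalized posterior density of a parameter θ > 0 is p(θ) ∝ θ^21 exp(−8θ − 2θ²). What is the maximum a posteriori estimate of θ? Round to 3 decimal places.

θ̂_MAP = 1.500

ℓ'(θ) = 21/θ − 8 − 4θ. Setting this to zero and multiplying by θ: 4θ² + 8θ − 21 = 0.
θ = (−8 + √(8² + 4·4·21)) / (2·4) = (−8 + √400) / 8 = (−8 + 20)/8 = 3/2.
ℓ''(θ) = −21/θ² − 4 < 0, confirming a maximum.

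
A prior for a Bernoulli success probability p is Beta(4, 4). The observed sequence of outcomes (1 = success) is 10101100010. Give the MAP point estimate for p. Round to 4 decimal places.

Prior: Beta(4, 4).
Data: 5 successes in 11 trials (from the sequence). The binomial likelihood contributes p^5(1−p)^6, so the posterior is Beta(4+5, 4+6) = Beta(9, 10).
For Beta(a, b) with a, b > 1 the mode is (a−1)/(a+b−2) = 8/17 ≈ 0.4706.

p̂_MAP = 0.4706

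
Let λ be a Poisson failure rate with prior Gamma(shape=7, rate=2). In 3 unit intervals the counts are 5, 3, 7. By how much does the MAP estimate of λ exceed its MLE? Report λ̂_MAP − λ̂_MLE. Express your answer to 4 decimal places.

MAP − MLE = -0.8000

Σxᵢ = 15. Posterior is Gamma(22, 5); MAP = (22−1)/5 = 21/5 ≈ 4.20000.
MLE = x̄ = 15/3 ≈ 5.00000.
Difference = 21/5 − 15/3 = -4/5 ≈ -0.8000.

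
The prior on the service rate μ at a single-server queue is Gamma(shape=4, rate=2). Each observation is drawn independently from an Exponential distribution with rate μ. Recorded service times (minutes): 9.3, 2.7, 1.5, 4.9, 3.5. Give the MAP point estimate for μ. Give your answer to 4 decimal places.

μ̂_MAP = 0.3347

The Exponential(rate=μ) likelihood is ∝ μ^n e^(−μΣtᵢ). Here n = 5 and Σtᵢ = 9.3 + 2.7 + 1.5 + 4.9 + 3.5 = 21.9.
Posterior ∝ μ^3e^(−2μ) · μ^5e^(−21.9μ) = μ^8e^(−23.9μ), i.e. Gamma(9, 23.9).
Mode = (a−1)/b = 8/23.9 ≈ 0.3347.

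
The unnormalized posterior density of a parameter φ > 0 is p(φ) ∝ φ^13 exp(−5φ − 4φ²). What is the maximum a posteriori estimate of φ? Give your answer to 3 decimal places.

ℓ'(φ) = 13/φ − 5 − 8φ. Setting this to zero and multiplying by φ: 8φ² + 5φ − 13 = 0.
φ = (−5 + √(5² + 4·8·13)) / (2·8) = (−5 + √441) / 16 = (−5 + 21)/16 = 1.
ℓ''(φ) = −13/φ² − 8 < 0, confirming a maximum.

φ̂_MAP = 1.000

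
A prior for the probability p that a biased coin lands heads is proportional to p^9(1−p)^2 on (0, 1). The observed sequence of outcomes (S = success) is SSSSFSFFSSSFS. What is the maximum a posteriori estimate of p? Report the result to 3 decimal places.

p̂_MAP = 0.750

The prior density ∝ p^9(1−p)^2 is the kernel of Beta(10, 3).
Data: 9 successes in 13 trials (from the sequence). The binomial likelihood contributes p^9(1−p)^4, so the posterior is Beta(10+9, 3+4) = Beta(19, 7).
For Beta(a, b) with a, b > 1 the mode is (a−1)/(a+b−2) = 18/24 ≈ 0.750.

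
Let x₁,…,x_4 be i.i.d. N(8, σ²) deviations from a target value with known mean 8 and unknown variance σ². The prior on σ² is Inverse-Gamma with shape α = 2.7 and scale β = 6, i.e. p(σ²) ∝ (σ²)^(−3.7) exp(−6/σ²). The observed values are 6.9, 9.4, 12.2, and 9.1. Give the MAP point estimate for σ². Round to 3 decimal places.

Sum of squared deviations about the known mean: SS = (6.9−8)² + (9.4−8)² + (12.2−8)² + (9.1−8)² = 22.02.
The Normal likelihood contributes (σ²)^(−n/2) exp(−SS/(2σ²)), so the posterior is Inverse-Gamma(α + n/2, β + SS/2) = Inverse-Gamma(4.7, 17.01).
The mode of Inverse-Gamma(a, b) is b/(a+1) = 17.01/5.7 ≈ 2.984.

σ̂²_MAP = 2.984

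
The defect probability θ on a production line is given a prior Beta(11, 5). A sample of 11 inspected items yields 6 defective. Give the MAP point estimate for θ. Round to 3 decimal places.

Prior: Beta(11, 5).
Data: 6 successes in 11 trials. The binomial likelihood contributes θ^6(1−θ)^5, so the posterior is Beta(11+6, 5+5) = Beta(17, 10).
For Beta(a, b) with a, b > 1 the mode is (a−1)/(a+b−2) = 16/25 ≈ 0.640.

θ̂_MAP = 0.640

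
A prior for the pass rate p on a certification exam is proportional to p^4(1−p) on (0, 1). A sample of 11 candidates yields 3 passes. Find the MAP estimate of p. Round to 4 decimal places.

The prior density ∝ p^4(1−p)^1 is the kernel of Beta(5, 2).
Data: 3 successes in 11 trials. The binomial likelihood contributes p^3(1−p)^8, so the posterior is Beta(5+3, 2+8) = Beta(8, 10).
For Beta(a, b) with a, b > 1 the mode is (a−1)/(a+b−2) = 7/16 ≈ 0.4375.

p̂_MAP = 0.4375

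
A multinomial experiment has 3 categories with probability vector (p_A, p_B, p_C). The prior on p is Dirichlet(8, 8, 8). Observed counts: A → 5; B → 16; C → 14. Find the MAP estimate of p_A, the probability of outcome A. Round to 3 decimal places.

MAP estimate of p_A = 0.214

The posterior is Dirichlet(αᵢ + nᵢ) = Dirichlet(13, 24, 22).
For a Dirichlet(a₁,…,a_K) with all aᵢ > 1, the mode has j-th component (aⱼ − 1)/(Σaᵢ − K).
Here Σaᵢ = 59 and K = 3, so p_A = (13 − 1)/(59 − 3) = 12/56 ≈ 0.214.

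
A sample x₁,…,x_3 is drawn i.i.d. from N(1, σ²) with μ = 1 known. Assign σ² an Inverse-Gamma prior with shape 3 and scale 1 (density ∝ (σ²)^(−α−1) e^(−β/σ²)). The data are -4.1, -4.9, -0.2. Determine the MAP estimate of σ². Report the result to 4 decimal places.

Sum of squared deviations about the known mean: SS = (-4.1−1)² + (-4.9−1)² + (-0.2−1)² = 62.26.
The Normal likelihood contributes (σ²)^(−n/2) exp(−SS/(2σ²)), so the posterior is Inverse-Gamma(α + n/2, β + SS/2) = Inverse-Gamma(4.5, 32.13).
The mode of Inverse-Gamma(a, b) is b/(a+1) = 32.13/5.5 ≈ 5.8418.

σ̂²_MAP = 5.8418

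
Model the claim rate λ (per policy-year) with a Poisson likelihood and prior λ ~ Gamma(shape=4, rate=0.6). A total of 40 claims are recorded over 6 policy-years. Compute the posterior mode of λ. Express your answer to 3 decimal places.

Σxᵢ = 40, n = 6.
Posterior ∝ λ^3e^(−0.6λ) · λ^40e^(−6λ) = λ^43e^(−6.6λ), i.e. Gamma(shape=44, rate=6.6).
The mode of a Gamma(a, b) with a ≥ 1 (shape–rate) is (a−1)/b = 43/6.6 ≈ 6.515.

λ̂_MAP = 6.515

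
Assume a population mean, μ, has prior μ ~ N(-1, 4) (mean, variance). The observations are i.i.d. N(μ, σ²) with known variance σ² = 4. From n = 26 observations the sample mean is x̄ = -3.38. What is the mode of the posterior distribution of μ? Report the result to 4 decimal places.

μ̂_MAP = -3.2919

n = 26, x̄ = -3.38.
For a Normal prior and Normal likelihood with known variance, the posterior is Normal; its mode equals its mean, the precision-weighted average.
Prior precision 1/σ₀² = 1/4 = 0.25; data precision n/σ² = 26/4 = 6.5.
μ̂ = (0.25·(-1) + 6.5·(-3.38)) / (0.25 + 6.5) = (-22.22)/6.75 = -2222/675 ≈ -3.2919.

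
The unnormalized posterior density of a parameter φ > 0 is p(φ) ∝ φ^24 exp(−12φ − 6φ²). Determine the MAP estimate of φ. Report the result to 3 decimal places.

ℓ'(φ) = 24/φ − 12 − 12φ. Setting this to zero and multiplying by φ: 12φ² + 12φ − 24 = 0.
φ = (−12 + √(12² + 4·12·24)) / (2·12) = (−12 + √1296) / 24 = (−12 + 36)/24 = 1.
ℓ''(φ) = −24/φ² − 12 < 0, confirming a maximum.

φ̂_MAP = 1.000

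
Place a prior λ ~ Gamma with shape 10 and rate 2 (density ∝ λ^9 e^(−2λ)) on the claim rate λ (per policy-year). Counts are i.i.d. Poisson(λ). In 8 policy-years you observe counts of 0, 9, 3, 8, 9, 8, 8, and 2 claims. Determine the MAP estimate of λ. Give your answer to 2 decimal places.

Σxᵢ = 0+9+3+8+9+8+8+2 = 47, with n = 8.
Posterior ∝ λ^9e^(−2λ) · λ^47e^(−8λ) = λ^56e^(−10λ), i.e. Gamma(shape=57, rate=10).
The mode of a Gamma(a, b) with a ≥ 1 (shape–rate) is (a−1)/b = 56/10 ≈ 5.60.

λ̂_MAP = 5.60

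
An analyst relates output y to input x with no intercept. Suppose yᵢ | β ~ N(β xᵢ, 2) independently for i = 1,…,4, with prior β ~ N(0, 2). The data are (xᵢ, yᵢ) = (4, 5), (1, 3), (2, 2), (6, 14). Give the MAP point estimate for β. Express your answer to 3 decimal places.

β̂_MAP = 1.914

log p(β | y) = −Σ(yᵢ − βxᵢ)²/(2·2) − β²/(2·2) + const.
Setting the derivative to zero: Σxᵢ(yᵢ − βxᵢ)/2 − β/2 = 0, so β = Σxᵢyᵢ / (Σxᵢ² + σ²/τ²).
Σxᵢyᵢ = 4·5 + 1·3 + 2·2 + 6·14 = 111; Σxᵢ² = 57; σ²/τ² = 1.
β̂_MAP = 111 / (57 + 1) = 111/58 ≈ 1.914.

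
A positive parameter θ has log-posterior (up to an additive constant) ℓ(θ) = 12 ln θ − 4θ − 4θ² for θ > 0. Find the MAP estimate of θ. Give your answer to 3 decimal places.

ℓ'(θ) = 12/θ − 4 − 8θ. Setting this to zero and multiplying by θ: 8θ² + 4θ − 12 = 0.
θ = (−4 + √(4² + 4·8·12)) / (2·8) = (−4 + √400) / 16 = (−4 + 20)/16 = 1.
ℓ''(θ) = −12/θ² − 8 < 0, confirming a maximum.

θ̂_MAP = 1.000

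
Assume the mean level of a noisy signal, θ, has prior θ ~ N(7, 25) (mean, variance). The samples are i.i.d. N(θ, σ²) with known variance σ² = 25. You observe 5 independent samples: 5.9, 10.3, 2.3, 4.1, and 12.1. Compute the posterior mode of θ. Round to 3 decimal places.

n = 5; x̄ = (5.9 + 10.3 + 2.3 + 4.1 + 12.1)/5 = 34.7/5 = 6.94.
For a Normal prior and Normal likelihood with known variance, the posterior is Normal; its mode equals its mean, the precision-weighted average.
Prior precision 1/σ₀² = 1/25 = 0.04; data precision n/σ² = 5/25 = 0.2.
θ̂ = (0.04·7 + 0.2·6.94) / (0.04 + 0.2) = 1.668/0.24 = 6.950.

θ̂_MAP = 6.950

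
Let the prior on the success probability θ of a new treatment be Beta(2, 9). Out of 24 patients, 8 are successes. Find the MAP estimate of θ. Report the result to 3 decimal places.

Prior: Beta(2, 9).
Data: 8 successes in 24 trials. The binomial likelihood contributes θ^8(1−θ)^16, so the posterior is Beta(2+8, 9+16) = Beta(10, 25).
For Beta(a, b) with a, b > 1 the mode is (a−1)/(a+b−2) = 9/33 ≈ 0.273.

θ̂_MAP = 0.273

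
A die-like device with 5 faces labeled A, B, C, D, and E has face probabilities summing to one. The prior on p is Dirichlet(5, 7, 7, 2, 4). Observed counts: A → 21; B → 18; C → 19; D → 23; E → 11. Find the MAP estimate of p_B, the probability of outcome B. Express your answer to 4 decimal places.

The posterior is Dirichlet(αᵢ + nᵢ) = Dirichlet(26, 25, 26, 25, 15).
For a Dirichlet(a₁,…,a_K) with all aᵢ > 1, the mode has j-th component (aⱼ − 1)/(Σaᵢ − K).
Here Σaᵢ = 117 and K = 5, so p_B = (25 − 1)/(117 − 5) = 24/112 ≈ 0.2143.

MAP estimate of p_B = 0.2143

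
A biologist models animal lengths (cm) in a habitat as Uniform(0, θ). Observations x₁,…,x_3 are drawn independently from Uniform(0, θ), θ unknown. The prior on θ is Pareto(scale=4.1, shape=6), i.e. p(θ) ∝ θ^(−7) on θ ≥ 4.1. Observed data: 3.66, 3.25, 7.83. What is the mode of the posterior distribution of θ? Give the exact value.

θ̂_MAP = 7.83

The Uniform(0, θ) likelihood is θ^(−n) for θ ≥ max(xᵢ), zero otherwise. Here max(xᵢ) = 7.83.
Posterior ∝ θ^(−7) · θ^(−3) = θ^(−10) on θ ≥ max(4.1, 7.83) = 7.83.
This density is strictly decreasing in θ, so the posterior mode lies at the lower boundary of the support.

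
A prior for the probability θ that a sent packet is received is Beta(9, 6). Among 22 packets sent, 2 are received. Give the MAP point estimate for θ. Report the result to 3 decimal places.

Prior: Beta(9, 6).
Data: 2 successes in 22 trials. The binomial likelihood contributes θ^2(1−θ)^20, so the posterior is Beta(9+2, 6+20) = Beta(11, 26).
For Beta(a, b) with a, b > 1 the mode is (a−1)/(a+b−2) = 10/35 ≈ 0.286.

θ̂_MAP = 0.286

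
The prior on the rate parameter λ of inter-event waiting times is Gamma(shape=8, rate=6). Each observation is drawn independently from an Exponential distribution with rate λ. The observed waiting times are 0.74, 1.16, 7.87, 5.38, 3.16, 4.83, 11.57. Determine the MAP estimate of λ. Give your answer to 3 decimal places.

The Exponential(rate=λ) likelihood is ∝ λ^n e^(−λΣtᵢ). Here n = 7 and Σtᵢ = 0.74 + 1.16 + 7.87 + 5.38 + 3.16 + 4.83 + 11.57 = 34.71.
Posterior ∝ λ^7e^(−6λ) · λ^7e^(−34.71λ) = λ^14e^(−40.71λ), i.e. Gamma(15, 40.71).
Mode = (a−1)/b = 14/40.71 ≈ 0.344.

λ̂_MAP = 0.344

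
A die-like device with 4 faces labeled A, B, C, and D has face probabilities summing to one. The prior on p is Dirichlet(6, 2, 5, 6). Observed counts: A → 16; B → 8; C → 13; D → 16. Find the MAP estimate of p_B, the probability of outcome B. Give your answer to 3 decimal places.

MAP estimate of p_B = 0.132

The posterior is Dirichlet(αᵢ + nᵢ) = Dirichlet(22, 10, 18, 22).
For a Dirichlet(a₁,…,a_K) with all aᵢ > 1, the mode has j-th component (aⱼ − 1)/(Σaᵢ − K).
Here Σaᵢ = 72 and K = 4, so p_B = (10 − 1)/(72 − 4) = 9/68 ≈ 0.132.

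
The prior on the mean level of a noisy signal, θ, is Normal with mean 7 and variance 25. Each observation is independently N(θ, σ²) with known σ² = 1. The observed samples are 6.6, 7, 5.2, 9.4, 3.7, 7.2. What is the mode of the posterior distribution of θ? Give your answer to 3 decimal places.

n = 6; x̄ = (6.6 + 7 + 5.2 + 9.4 + 3.7 + 7.2)/6 = 39.1/6 = 391/60 ≈ 6.5167.
For a Normal prior and Normal likelihood with known variance, the posterior is Normal; its mode equals its mean, the precision-weighted average.
Prior precision 1/σ₀² = 1/25 = 0.04; data precision n/σ² = 6/1 = 6.
θ̂ = (0.04·7 + 6·(391/60)) / (0.04 + 6) = 39.38/6.04 = 1969/302 ≈ 6.520.

θ̂_MAP = 6.520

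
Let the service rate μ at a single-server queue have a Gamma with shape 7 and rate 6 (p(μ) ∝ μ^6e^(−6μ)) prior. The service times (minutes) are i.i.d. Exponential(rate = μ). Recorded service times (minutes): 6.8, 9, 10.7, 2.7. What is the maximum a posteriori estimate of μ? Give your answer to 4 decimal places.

The Exponential(rate=μ) likelihood is ∝ μ^n e^(−μΣtᵢ). Here n = 4 and Σtᵢ = 6.8 + 9 + 10.7 + 2.7 = 29.2.
Posterior ∝ μ^6e^(−6μ) · μ^4e^(−29.2μ) = μ^10e^(−35.2μ), i.e. Gamma(11, 35.2).
Mode = (a−1)/b = 10/35.2 ≈ 0.2841.

μ̂_MAP = 0.2841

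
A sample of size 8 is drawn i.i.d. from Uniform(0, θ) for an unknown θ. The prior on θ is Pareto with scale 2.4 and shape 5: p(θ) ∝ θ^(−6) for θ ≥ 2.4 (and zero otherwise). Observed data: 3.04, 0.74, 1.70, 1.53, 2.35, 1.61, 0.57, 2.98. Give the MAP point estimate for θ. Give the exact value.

The Uniform(0, θ) likelihood is θ^(−n) for θ ≥ max(xᵢ), zero otherwise. Here max(xᵢ) = 3.04.
Posterior ∝ θ^(−6) · θ^(−8) = θ^(−14) on θ ≥ max(2.4, 3.04) = 3.04.
This density is strictly decreasing in θ, so the posterior mode lies at the lower boundary of the support.

θ̂_MAP = 3.04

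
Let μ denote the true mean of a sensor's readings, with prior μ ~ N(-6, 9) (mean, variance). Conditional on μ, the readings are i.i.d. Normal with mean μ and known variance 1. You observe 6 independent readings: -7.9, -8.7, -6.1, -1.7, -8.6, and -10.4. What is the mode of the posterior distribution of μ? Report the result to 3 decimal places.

n = 6; x̄ = ((-7.9) + (-8.7) + (-6.1) + (-1.7) + (-8.6) + (-10.4))/6 = -43.4/6 = -217/30 ≈ -7.2333.
For a Normal prior and Normal likelihood with known variance, the posterior is Normal; its mode equals its mean, the precision-weighted average.
Prior precision 1/σ₀² = 1/9; data precision n/σ² = 6/1 = 6.
μ̂ = ((1/9)·(-6) + 6·(-217/30)) / (1/9 + 6) = (-661/15)/(55/9) = -1983/275 ≈ -7.211.

μ̂_MAP = -7.211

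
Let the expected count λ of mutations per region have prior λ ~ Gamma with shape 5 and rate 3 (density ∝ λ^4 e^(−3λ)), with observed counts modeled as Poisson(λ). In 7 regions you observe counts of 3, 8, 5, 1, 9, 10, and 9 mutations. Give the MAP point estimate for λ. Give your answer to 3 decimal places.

Σxᵢ = 3+8+5+1+9+10+9 = 45, with n = 7.
Posterior ∝ λ^4e^(−3λ) · λ^45e^(−7λ) = λ^49e^(−10λ), i.e. Gamma(shape=50, rate=10).
The mode of a Gamma(a, b) with a ≥ 1 (shape–rate) is (a−1)/b = 49/10 ≈ 4.900.

λ̂_MAP = 4.900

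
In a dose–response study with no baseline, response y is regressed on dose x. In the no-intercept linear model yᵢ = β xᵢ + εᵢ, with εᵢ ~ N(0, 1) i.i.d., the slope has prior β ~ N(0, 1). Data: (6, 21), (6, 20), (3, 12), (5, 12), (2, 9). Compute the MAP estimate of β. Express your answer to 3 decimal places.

β̂_MAP = 3.243

log p(β | y) = −Σ(yᵢ − βxᵢ)²/(2·1) − β²/(2·1) + const.
Setting the derivative to zero: Σxᵢ(yᵢ − βxᵢ)/1 − β/1 = 0, so β = Σxᵢyᵢ / (Σxᵢ² + σ²/τ²).
Σxᵢyᵢ = 6·21 + 6·20 + 3·12 + 5·12 + 2·9 = 360; Σxᵢ² = 110; σ²/τ² = 1.
β̂_MAP = 360 / (110 + 1) = 360/111 ≈ 3.243.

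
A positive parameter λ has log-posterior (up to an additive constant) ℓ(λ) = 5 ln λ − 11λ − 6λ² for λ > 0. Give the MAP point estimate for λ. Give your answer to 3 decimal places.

λ̂_MAP = 0.333

ℓ'(λ) = 5/λ − 11 − 12λ. Setting this to zero and multiplying by λ: 12λ² + 11λ − 5 = 0.
λ = (−11 + √(11² + 4·12·5)) / (2·12) = (−11 + √361) / 24 = (−11 + 19)/24 = 1/3.
ℓ''(λ) = −5/λ² − 12 < 0, confirming a maximum.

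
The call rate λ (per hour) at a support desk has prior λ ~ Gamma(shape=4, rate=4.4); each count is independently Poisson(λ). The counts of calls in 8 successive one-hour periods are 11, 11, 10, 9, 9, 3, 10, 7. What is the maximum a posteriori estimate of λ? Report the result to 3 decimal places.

λ̂_MAP = 5.887

Σxᵢ = 11+11+10+9+9+3+10+7 = 70, with n = 8.
Posterior ∝ λ^3e^(−4.4λ) · λ^70e^(−8λ) = λ^73e^(−12.4λ), i.e. Gamma(shape=74, rate=12.4).
The mode of a Gamma(a, b) with a ≥ 1 (shape–rate) is (a−1)/b = 73/12.4 ≈ 5.887.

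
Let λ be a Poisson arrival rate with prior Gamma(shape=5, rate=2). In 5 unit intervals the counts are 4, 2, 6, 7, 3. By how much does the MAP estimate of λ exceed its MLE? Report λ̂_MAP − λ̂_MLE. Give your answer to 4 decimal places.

Σxᵢ = 22. Posterior is Gamma(27, 7); MAP = (27−1)/7 = 26/7 ≈ 3.71429.
MLE = x̄ = 22/5 ≈ 4.40000.
Difference = 26/7 − 22/5 = -24/35 ≈ -0.6857.

MAP − MLE = -0.6857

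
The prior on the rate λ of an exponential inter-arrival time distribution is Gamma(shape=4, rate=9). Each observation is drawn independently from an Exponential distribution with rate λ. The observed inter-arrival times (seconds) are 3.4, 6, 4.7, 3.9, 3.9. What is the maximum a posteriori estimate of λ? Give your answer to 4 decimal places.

λ̂_MAP = 0.2589

The Exponential(rate=λ) likelihood is ∝ λ^n e^(−λΣtᵢ). Here n = 5 and Σtᵢ = 3.4 + 6 + 4.7 + 3.9 + 3.9 = 21.9.
Posterior ∝ λ^3e^(−9λ) · λ^5e^(−21.9λ) = λ^8e^(−30.9λ), i.e. Gamma(9, 30.9).
Mode = (a−1)/b = 8/30.9 ≈ 0.2589.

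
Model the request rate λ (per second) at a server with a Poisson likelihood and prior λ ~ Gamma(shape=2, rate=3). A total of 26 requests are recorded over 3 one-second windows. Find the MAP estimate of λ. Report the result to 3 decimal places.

Σxᵢ = 26, n = 3.
Posterior ∝ λe^(−3λ) · λ^26e^(−3λ) = λ^27e^(−6λ), i.e. Gamma(shape=28, rate=6).
The mode of a Gamma(a, b) with a ≥ 1 (shape–rate) is (a−1)/b = 27/6 ≈ 4.500.

λ̂_MAP = 4.500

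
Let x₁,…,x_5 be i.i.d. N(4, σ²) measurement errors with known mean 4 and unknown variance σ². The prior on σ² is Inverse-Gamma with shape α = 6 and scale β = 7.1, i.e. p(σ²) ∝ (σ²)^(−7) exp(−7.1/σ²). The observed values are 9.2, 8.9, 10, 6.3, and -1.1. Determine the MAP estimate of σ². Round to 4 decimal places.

Sum of squared deviations about the known mean: SS = (9.2−4)² + (8.9−4)² + (10−4)² + (6.3−4)² + (-1.1−4)² = 118.35.
The Normal likelihood contributes (σ²)^(−n/2) exp(−SS/(2σ²)), so the posterior is Inverse-Gamma(α + n/2, β + SS/2) = Inverse-Gamma(8.5, 66.275).
The mode of Inverse-Gamma(a, b) is b/(a+1) = 66.275/9.5 ≈ 6.9763.

σ̂²_MAP = 6.9763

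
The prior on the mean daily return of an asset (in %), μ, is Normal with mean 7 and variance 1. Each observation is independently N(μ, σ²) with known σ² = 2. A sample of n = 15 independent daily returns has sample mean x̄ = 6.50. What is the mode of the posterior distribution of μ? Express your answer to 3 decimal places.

n = 15, x̄ = 6.50.
For a Normal prior and Normal likelihood with known variance, the posterior is Normal; its mode equals its mean, the precision-weighted average.
Prior precision 1/σ₀² = 1/1 = 1; data precision n/σ² = 15/2 = 7.5.
μ̂ = (1·7 + 7.5·6.5) / (1 + 7.5) = 55.75/8.5 = 223/34 ≈ 6.559.

μ̂_MAP = 6.559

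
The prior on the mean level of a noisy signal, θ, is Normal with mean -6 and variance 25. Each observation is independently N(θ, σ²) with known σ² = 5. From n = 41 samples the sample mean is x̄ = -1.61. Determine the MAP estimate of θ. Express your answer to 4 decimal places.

n = 41, x̄ = -1.61.
For a Normal prior and Normal likelihood with known variance, the posterior is Normal; its mode equals its mean, the precision-weighted average.
Prior precision 1/σ₀² = 1/25 = 0.04; data precision n/σ² = 41/5 = 8.2.
θ̂ = (0.04·(-6) + 8.2·(-1.61)) / (0.04 + 8.2) = (-13.442)/8.24 = -6721/4120 ≈ -1.6313.

θ̂_MAP = -1.6313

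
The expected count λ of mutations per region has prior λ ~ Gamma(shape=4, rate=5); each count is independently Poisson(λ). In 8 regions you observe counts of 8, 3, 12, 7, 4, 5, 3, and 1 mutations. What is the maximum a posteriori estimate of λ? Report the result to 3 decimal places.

λ̂_MAP = 3.538

Σxᵢ = 8+3+12+7+4+5+3+1 = 43, with n = 8.
Posterior ∝ λ^3e^(−5λ) · λ^43e^(−8λ) = λ^46e^(−13λ), i.e. Gamma(shape=47, rate=13).
The mode of a Gamma(a, b) with a ≥ 1 (shape–rate) is (a−1)/b = 46/13 ≈ 3.538.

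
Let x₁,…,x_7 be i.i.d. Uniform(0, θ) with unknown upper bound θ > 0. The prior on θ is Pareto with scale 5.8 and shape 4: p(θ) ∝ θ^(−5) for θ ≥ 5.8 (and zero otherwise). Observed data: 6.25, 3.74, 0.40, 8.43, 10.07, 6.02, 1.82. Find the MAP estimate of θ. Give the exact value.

θ̂_MAP = 10.07

The Uniform(0, θ) likelihood is θ^(−n) for θ ≥ max(xᵢ), zero otherwise. Here max(xᵢ) = 10.07.
Posterior ∝ θ^(−5) · θ^(−7) = θ^(−12) on θ ≥ max(5.8, 10.07) = 10.07.
This density is strictly decreasing in θ, so the posterior mode lies at the lower boundary of the support.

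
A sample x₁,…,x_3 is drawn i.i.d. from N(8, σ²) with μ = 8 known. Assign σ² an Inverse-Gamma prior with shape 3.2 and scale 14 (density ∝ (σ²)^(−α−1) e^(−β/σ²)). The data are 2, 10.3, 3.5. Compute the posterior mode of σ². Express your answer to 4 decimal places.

σ̂²_MAP = 7.8544

Sum of squared deviations about the known mean: SS = (2−8)² + (10.3−8)² + (3.5−8)² = 61.54.
The Normal likelihood contributes (σ²)^(−n/2) exp(−SS/(2σ²)), so the posterior is Inverse-Gamma(α + n/2, β + SS/2) = Inverse-Gamma(4.7, 44.77).
The mode of Inverse-Gamma(a, b) is b/(a+1) = 44.77/5.7 ≈ 7.8544.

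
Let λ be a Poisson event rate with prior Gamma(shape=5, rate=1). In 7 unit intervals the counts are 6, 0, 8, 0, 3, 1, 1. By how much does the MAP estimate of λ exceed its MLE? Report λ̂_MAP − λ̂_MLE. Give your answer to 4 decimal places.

MAP − MLE = 0.1607

Σxᵢ = 19. Posterior is Gamma(24, 8); MAP = (24−1)/8 = 23/8 ≈ 2.87500.
MLE = x̄ = 19/7 ≈ 2.71429.
Difference = 23/8 − 19/7 = 9/56 ≈ 0.1607.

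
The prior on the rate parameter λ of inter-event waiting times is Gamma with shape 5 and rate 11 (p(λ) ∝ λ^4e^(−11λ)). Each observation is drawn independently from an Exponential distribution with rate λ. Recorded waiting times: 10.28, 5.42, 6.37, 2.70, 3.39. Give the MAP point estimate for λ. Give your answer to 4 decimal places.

The Exponential(rate=λ) likelihood is ∝ λ^n e^(−λΣtᵢ). Here n = 5 and Σtᵢ = 10.28 + 5.42 + 6.37 + 2.70 + 3.39 = 28.16.
Posterior ∝ λ^4e^(−11λ) · λ^5e^(−28.16λ) = λ^9e^(−39.16λ), i.e. Gamma(10, 39.16).
Mode = (a−1)/b = 9/39.16 ≈ 0.2298.

λ̂_MAP = 0.2298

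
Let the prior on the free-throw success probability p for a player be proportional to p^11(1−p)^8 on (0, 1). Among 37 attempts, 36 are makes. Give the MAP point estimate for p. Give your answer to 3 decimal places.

p̂_MAP = 0.839

The prior density ∝ p^11(1−p)^8 is the kernel of Beta(12, 9).
Data: 36 successes in 37 trials. The binomial likelihood contributes p^36(1−p)^1, so the posterior is Beta(12+36, 9+1) = Beta(48, 10).
For Beta(a, b) with a, b > 1 the mode is (a−1)/(a+b−2) = 47/56 ≈ 0.839.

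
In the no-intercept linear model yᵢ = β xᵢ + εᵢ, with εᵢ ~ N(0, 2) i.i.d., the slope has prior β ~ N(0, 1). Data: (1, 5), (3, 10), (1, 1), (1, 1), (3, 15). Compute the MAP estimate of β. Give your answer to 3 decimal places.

log p(β | y) = −Σ(yᵢ − βxᵢ)²/(2·2) − β²/(2·1) + const.
Setting the derivative to zero: Σxᵢ(yᵢ − βxᵢ)/2 − β/1 = 0, so β = Σxᵢyᵢ / (Σxᵢ² + σ²/τ²).
Σxᵢyᵢ = 1·5 + 3·10 + 1·1 + 1·1 + 3·15 = 82; Σxᵢ² = 21; σ²/τ² = 2.
β̂_MAP = 82 / (21 + 2) = 82/23 ≈ 3.565.

β̂_MAP = 3.565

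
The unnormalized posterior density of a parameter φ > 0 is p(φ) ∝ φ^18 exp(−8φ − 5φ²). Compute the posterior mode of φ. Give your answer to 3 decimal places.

ℓ'(φ) = 18/φ − 8 − 10φ. Setting this to zero and multiplying by φ: 10φ² + 8φ − 18 = 0.
φ = (−8 + √(8² + 4·10·18)) / (2·10) = (−8 + √784) / 20 = (−8 + 28)/20 = 1.
ℓ''(φ) = −18/φ² − 10 < 0, confirming a maximum.

φ̂_MAP = 1.000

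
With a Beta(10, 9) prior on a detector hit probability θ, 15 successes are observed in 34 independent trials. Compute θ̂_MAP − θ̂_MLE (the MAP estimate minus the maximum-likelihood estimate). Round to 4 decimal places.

MAP − MLE = 0.0294

Posterior is Beta(25, 28); MAP = (25−1)/(53−2) = 24/51 ≈ 0.47059.
MLE ignores the prior: θ̂_MLE = k/n = 15/34 ≈ 0.44118.
Difference = 24/51 − 15/34 = 1/34 ≈ 0.0294.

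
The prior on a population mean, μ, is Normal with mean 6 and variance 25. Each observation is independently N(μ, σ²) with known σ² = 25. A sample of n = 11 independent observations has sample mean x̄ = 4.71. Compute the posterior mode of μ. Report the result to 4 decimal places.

n = 11, x̄ = 4.71.
For a Normal prior and Normal likelihood with known variance, the posterior is Normal; its mode equals its mean, the precision-weighted average.
Prior precision 1/σ₀² = 1/25 = 0.04; data precision n/σ² = 11/25 = 0.44.
μ̂ = (0.04·6 + 0.44·4.71) / (0.04 + 0.44) = 2.3124/0.48 = 4.8175.

μ̂_MAP = 4.8175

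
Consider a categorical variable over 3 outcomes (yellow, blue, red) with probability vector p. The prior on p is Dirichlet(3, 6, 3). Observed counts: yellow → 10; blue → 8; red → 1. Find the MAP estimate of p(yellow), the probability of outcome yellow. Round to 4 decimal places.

MAP estimate of p(yellow) = 0.4286

The posterior is Dirichlet(αᵢ + nᵢ) = Dirichlet(13, 14, 4).
For a Dirichlet(a₁,…,a_K) with all aᵢ > 1, the mode has j-th component (aⱼ − 1)/(Σaᵢ − K).
Here Σaᵢ = 31 and K = 3, so p(yellow) = (13 − 1)/(31 − 3) = 12/28 ≈ 0.4286.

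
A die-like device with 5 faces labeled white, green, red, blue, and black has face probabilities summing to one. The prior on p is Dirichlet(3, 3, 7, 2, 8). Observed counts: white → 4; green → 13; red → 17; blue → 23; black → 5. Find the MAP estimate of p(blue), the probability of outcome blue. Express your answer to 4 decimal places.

MAP estimate of p(blue) = 0.3000

The posterior is Dirichlet(αᵢ + nᵢ) = Dirichlet(7, 16, 24, 25, 13).
For a Dirichlet(a₁,…,a_K) with all aᵢ > 1, the mode has j-th component (aⱼ − 1)/(Σaᵢ − K).
Here Σaᵢ = 85 and K = 5, so p(blue) = (25 − 1)/(85 − 5) = 24/80 ≈ 0.3000.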